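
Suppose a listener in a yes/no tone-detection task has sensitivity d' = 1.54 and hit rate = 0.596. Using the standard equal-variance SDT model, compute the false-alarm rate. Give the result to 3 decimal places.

false-alarm rate = 0.097

z(hit rate) = z(0.596) = 0.2430
z(FA) = z(H) − d' = 0.2430 − 1.54 = -1.2970
false-alarm rate = Φ(-1.2970) = 0.0973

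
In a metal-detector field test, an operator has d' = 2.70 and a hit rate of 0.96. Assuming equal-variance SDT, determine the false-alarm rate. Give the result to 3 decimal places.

false-alarm rate = 0.171

z(hit rate) = z(0.96) = 1.7507
z(FA) = z(H) − d' = 1.7507 − 2.70 = -0.9493
false-alarm rate = Φ(-0.9493) = 0.1712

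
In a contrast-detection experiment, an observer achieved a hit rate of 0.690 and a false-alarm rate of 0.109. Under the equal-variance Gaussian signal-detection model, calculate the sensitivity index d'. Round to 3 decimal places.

Φ⁻¹(0.690) = 0.4959, Φ⁻¹(0.109) = -1.2319
d' = z(H) − z(FA) = 0.4959 − (-1.2319) = 1.7278

d' = 1.728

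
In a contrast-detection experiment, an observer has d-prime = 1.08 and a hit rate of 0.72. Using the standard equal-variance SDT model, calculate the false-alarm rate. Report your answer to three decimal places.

z(hit rate) = z(0.72) = 0.5828
z(FA) = z(H) − d' = 0.5828 − 1.08 = -0.4972
false-alarm rate = Φ(-0.4972) = 0.3095

false-alarm rate = 0.310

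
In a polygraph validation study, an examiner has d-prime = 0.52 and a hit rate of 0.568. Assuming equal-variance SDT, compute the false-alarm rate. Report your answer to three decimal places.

z(hit rate) = z(0.568) = 0.1713
z(FA) = z(H) − d' = 0.1713 − 0.52 = -0.3487
false-alarm rate = Φ(-0.3487) = 0.3637

false-alarm rate = 0.364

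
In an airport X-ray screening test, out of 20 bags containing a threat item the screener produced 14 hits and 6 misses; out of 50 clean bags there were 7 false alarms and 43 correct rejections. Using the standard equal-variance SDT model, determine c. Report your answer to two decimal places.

H = 14/20 = 0.7000
FA = 7/50 = 0.1400
z(H) = 0.524
z(FA) = -1.080
c = −½·[z(H) + z(FA)] = −0.5 × (0.524 + (-1.080)) = 0.278
c > 0: the screener has a conservative response bias.

c = 0.28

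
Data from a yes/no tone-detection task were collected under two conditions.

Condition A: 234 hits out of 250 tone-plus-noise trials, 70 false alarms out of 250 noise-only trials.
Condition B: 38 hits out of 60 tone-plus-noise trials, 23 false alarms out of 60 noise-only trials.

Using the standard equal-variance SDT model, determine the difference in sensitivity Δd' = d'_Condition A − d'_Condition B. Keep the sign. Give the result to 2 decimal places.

Condition A: z(0.9360) = 1.522, z(0.2800) = -0.583, d' = 2.105
Condition B: z(0.6333) = 0.341, z(0.3833) = -0.297, d' = 0.638
Δd' = d'_Condition A − d'_Condition B = 2.105 − 0.638 = 1.467
Condition A has the higher sensitivity.

Δd' = 1.47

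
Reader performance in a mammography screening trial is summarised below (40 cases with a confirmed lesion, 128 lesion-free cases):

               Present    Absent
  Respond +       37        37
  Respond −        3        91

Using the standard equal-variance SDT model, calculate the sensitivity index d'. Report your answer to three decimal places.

d' = 1.996

H = 37/40 = 0.9250
FA = 37/128 = 0.2891
Φ⁻¹(H) = 1.4395
Φ⁻¹(FA) = -0.5560
d' = z(H) − z(FA) = 1.4395 − (-0.5560) = 1.9955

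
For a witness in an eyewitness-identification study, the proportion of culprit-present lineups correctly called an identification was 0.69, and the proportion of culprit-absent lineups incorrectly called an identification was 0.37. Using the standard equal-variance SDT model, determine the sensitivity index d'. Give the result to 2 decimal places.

d' = 0.83

z(0.69) = 0.496, z(0.37) = -0.332
d' = z(H) − z(FA) = 0.496 − (-0.332) = 0.828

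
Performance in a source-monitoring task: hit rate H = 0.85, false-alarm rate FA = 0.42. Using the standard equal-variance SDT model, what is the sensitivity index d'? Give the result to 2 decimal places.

d' = 1.24

z(0.85) = 1.036, z(0.42) = -0.202
d' = z(H) − z(FA) = 1.036 − (-0.202) = 1.238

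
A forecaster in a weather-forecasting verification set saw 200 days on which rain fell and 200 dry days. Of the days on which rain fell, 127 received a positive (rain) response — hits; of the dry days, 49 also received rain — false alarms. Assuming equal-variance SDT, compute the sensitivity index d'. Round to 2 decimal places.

H = 127/200 = 0.6350
FA = 49/200 = 0.2450
Φ⁻¹(H) = Φ⁻¹(0.6350) = 0.345
Φ⁻¹(FA) = Φ⁻¹(0.2450) = -0.690
d' = z(H) − z(FA) = 0.345 − (-0.690) = 1.035

d' = 1.04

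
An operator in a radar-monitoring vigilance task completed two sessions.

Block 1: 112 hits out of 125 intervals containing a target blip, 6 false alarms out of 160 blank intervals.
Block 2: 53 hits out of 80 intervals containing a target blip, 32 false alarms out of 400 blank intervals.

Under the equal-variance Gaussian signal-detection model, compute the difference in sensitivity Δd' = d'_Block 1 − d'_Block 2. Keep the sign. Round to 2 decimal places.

Block 1: z(0.8960) = 1.259, z(0.0375) = -1.780, d' = 3.039
Block 2: z(0.6625) = 0.419, z(0.0800) = -1.405, d' = 1.824
Δd' = d'_Block 1 − d'_Block 2 = 3.039 − 1.824 = 1.215
Block 1 has the higher sensitivity.

Δd' = 1.22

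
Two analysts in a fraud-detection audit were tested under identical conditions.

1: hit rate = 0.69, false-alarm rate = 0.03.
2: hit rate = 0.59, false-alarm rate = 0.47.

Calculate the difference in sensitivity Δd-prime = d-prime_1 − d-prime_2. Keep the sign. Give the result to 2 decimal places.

Δd-prime = 2.07

1: z(0.69) = 0.496, z(0.03) = -1.881, d' = 2.377
2: z(0.59) = 0.228, z(0.47) = -0.075, d' = 0.303
Δd' = d'_1 − d'_2 = 2.377 − 0.303 = 2.074
1 has the higher sensitivity.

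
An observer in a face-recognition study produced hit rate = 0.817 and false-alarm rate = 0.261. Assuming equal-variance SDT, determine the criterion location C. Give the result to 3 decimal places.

C = -0.132

z(H) = z(0.817) = 0.9040
z(FA) = z(0.261) = -0.6403
c = −½·[z(H) + z(FA)] = −0.5 × (0.9040 + (-0.6403)) = -0.13185
c < 0: the observer has a liberal response bias.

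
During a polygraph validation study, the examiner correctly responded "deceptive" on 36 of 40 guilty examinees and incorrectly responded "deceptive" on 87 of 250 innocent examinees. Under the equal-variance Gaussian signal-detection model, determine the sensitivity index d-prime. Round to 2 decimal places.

H = 36/40 = 0.9000
FA = 87/250 = 0.3480
z(H) = 1.282
z(FA) = -0.391
d' = z(H) − z(FA) = 1.282 − (-0.391) = 1.673

d-prime = 1.67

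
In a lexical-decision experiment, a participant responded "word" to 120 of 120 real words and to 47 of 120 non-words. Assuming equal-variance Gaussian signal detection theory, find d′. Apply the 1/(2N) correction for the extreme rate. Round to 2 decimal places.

d′ = 2.91

The hit rate is 120/120 = 1, so apply the 1/(2N) correction: H → 1 − 1/(2·120) = 0.99583.
z(H) = z(0.99583) = 2.638
z(FA) = z(0.39167) = -0.275
d' = 2.638 − (-0.275) = 2.913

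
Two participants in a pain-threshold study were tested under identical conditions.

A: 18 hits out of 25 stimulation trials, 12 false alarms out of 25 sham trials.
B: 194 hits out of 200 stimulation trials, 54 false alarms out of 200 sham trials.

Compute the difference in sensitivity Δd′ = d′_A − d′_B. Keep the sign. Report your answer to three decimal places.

A: z(0.7200) = 0.5828, z(0.4800) = -0.0502, d' = 0.6330
B: z(0.9700) = 1.8808, z(0.2700) = -0.6128, d' = 2.4936
Δd' = d'_A − d'_B = 0.6330 − 2.4936 = -1.8606
B has the higher sensitivity.

Δd′ = -1.861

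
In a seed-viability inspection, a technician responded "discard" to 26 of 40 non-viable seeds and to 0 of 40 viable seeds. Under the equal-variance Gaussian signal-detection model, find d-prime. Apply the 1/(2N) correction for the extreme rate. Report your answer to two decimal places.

d-prime = 2.63

The false-alarm rate is 0/40 = 0, so apply the 1/(2N) correction: FA → 1/(2·40) = 0.01250.
z(H) = z(0.65000) = 0.385
z(FA) = z(0.01250) = -2.241
d' = 0.385 − (-2.241) = 2.626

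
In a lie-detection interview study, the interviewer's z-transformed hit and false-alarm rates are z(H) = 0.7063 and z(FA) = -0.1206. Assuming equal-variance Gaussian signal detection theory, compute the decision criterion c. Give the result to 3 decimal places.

c = −½·[z(H) + z(FA)] = −½·(0.7063 + (-0.1206)) = -0.29285

c = -0.293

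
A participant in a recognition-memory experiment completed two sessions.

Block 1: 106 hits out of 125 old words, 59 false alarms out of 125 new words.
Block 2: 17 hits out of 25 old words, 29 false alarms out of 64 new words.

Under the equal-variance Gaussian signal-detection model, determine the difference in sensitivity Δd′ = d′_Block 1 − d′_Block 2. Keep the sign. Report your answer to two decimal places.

Block 1: z(0.8480) = 1.028, z(0.4720) = -0.070, d' = 1.098
Block 2: z(0.6800) = 0.468, z(0.4531) = -0.118, d' = 0.586
Δd' = d'_Block 1 − d'_Block 2 = 1.098 − 0.586 = 0.512
Block 1 has the higher sensitivity.

Δd′ = 0.51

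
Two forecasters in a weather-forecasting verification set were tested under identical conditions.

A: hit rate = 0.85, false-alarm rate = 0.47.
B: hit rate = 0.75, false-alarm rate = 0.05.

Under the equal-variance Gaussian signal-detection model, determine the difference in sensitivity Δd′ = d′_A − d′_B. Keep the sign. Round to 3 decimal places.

Δd′ = -1.208

A: z(0.85) = 1.0364, z(0.47) = -0.0753, d' = 1.1117
B: z(0.75) = 0.6745, z(0.05) = -1.6449, d' = 2.3194
Δd' = d'_A − d'_B = 1.1117 − 2.3194 = -1.2077
B has the higher sensitivity.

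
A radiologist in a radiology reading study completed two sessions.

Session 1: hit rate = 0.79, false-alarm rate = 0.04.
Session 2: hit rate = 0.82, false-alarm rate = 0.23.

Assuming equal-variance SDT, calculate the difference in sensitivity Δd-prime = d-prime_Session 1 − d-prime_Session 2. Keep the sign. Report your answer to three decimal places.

Δd-prime = 0.903

Session 1: z(0.79) = 0.8064, z(0.04) = -1.7507, d' = 2.5571
Session 2: z(0.82) = 0.9154, z(0.23) = -0.7388, d' = 1.6542
Δd' = d'_Session 1 − d'_Session 2 = 2.5571 − 1.6542 = 0.9029
Session 1 has the higher sensitivity.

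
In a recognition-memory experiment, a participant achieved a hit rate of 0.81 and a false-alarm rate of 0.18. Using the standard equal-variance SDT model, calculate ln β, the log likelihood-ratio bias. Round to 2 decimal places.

ln β = 0.03

z(H) = 0.878
z(FA) = -0.915
ln β = −½·[z(H)² − z(FA)²] = −0.5 × (0.771 − 0.837) = 0.033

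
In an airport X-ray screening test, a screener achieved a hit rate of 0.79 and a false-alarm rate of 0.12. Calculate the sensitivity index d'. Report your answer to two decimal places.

z(H) = z(0.79) = 0.806
z(FA) = z(0.12) = -1.175
d' = z(H) − z(FA) = 0.806 − (-1.175) = 1.981

d' = 1.98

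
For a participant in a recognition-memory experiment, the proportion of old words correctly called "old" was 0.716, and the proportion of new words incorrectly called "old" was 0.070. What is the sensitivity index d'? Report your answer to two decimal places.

z(H) = 0.571
z(FA) = -1.476
d' = z(H) − z(FA) = 0.571 − (-1.476) = 2.047

d' = 2.05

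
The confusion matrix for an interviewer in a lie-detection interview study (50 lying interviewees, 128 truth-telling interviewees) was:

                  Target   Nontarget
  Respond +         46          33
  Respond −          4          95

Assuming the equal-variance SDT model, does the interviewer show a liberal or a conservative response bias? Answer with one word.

z(H) = 1.405, z(FA) = -0.650
c = −½·(z(H) + z(FA)) = -0.3775
c < 0 → liberal criterion (biased toward responding “yes”).

liberal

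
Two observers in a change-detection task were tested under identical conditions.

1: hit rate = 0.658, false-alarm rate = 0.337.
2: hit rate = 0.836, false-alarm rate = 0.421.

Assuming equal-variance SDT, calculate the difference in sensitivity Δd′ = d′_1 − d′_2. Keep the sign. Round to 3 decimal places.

Δd′ = -0.350

1: z(0.658) = 0.4070, z(0.337) = -0.4207, d' = 0.8277
2: z(0.836) = 0.9782, z(0.421) = -0.1993, d' = 1.1775
Δd' = d'_1 − d'_2 = 0.8277 − 1.1775 = -0.3498
2 has the higher sensitivity.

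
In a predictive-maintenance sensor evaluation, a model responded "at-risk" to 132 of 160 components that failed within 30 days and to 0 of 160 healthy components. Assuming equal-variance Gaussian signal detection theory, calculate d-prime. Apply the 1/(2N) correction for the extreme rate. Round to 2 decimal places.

The false-alarm rate is 0/160 = 0, so apply the 1/(2N) correction: FA → 1/(2·160) = 0.00313.
z(H) = z(0.82500) = 0.935
z(FA) = z(0.00313) = -2.734
d' = 0.935 − (-2.734) = 3.669

d-prime = 3.67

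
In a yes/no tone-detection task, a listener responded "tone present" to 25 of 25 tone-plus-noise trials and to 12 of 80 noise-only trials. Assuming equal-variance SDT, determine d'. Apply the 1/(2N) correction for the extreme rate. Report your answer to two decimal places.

d' = 3.09

The hit rate is 25/25 = 1, so apply the 1/(2N) correction: H → 1 − 1/(2·25) = 0.98000.
z(H) = z(0.98000) = 2.054
z(FA) = z(0.15000) = -1.036
d' = 2.054 − (-1.036) = 3.090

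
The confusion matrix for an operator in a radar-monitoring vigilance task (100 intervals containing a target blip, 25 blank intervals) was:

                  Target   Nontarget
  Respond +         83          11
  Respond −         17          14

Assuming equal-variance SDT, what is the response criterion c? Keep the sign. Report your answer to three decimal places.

H = 83/100 = 0.8300
FA = 11/25 = 0.4400
Φ⁻¹(H) = Φ⁻¹(0.8300) = 0.9542
Φ⁻¹(FA) = Φ⁻¹(0.4400) = -0.1510
c = −½·[z(H) + z(FA)] = −0.5 × (0.9542 + (-0.1510)) = -0.4016

c = -0.402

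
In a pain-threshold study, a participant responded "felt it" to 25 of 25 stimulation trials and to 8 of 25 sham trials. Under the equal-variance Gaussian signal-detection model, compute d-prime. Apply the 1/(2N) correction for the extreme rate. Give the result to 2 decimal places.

The hit rate is 25/25 = 1, so apply the 1/(2N) correction: H → 1 − 1/(2·25) = 0.98000.
z(H) = z(0.98000) = 2.054
z(FA) = z(0.32000) = -0.468
d' = 2.054 − (-0.468) = 2.522

d-prime = 2.52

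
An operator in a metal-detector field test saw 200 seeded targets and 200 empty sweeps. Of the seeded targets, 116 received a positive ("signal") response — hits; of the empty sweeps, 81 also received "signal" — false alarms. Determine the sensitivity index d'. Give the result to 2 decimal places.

d' = 0.44

H = 116/200 = 0.5800
FA = 81/200 = 0.4050
Φ⁻¹(0.5800) = 0.202, Φ⁻¹(0.4050) = -0.240
d' = z(H) − z(FA) = 0.202 − (-0.240) = 0.442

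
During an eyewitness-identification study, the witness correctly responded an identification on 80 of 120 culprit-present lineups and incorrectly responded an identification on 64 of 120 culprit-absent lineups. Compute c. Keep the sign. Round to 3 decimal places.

c = -0.257

H = 80/120 = 0.6667
FA = 64/120 = 0.5333
Φ⁻¹(H) = Φ⁻¹(0.6667) = 0.4308
Φ⁻¹(FA) = Φ⁻¹(0.5333) = 0.0836
c = −½·[z(H) + z(FA)] = −0.5 × (0.4308 + 0.0836) = -0.2572
c < 0: the witness has a liberal response bias.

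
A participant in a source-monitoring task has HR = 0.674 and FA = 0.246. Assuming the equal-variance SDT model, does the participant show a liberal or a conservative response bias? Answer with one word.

conservative

z(H) = 0.451, z(FA) = -0.687
c = −½·(z(H) + z(FA)) = 0.118
c > 0 → conservative criterion (biased toward responding “no”).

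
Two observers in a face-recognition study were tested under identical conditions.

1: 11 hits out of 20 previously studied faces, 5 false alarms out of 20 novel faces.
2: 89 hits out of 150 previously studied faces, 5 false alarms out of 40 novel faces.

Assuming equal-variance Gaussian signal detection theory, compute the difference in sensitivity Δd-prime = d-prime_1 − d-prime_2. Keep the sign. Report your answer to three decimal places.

Δd-prime = -0.586

1: z(0.5500) = 0.1257, z(0.2500) = -0.6745, d' = 0.8002
2: z(0.5933) = 0.2360, z(0.1250) = -1.1503, d' = 1.3863
Δd' = d'_1 − d'_2 = 0.8002 − 1.3863 = -0.5861
2 has the higher sensitivity.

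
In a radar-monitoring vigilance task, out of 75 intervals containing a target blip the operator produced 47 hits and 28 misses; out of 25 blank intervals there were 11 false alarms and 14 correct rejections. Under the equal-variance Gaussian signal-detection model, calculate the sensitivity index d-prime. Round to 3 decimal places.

d-prime = 0.474

H = 47/75 = 0.6267
FA = 11/25 = 0.4400
z(0.6267) = 0.3231, z(0.4400) = -0.1510
d' = z(H) − z(FA) = 0.3231 − (-0.1510) = 0.4741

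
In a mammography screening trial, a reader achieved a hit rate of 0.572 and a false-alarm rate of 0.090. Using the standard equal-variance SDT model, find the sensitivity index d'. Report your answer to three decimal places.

d' = 1.522

Φ⁻¹(H) = 0.1815
Φ⁻¹(FA) = -1.3408
d' = z(H) − z(FA) = 0.1815 − (-1.3408) = 1.5223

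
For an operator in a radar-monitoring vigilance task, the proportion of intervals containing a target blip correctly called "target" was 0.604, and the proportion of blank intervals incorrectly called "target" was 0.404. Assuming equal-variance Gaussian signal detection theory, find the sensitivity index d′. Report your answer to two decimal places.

z(H) = z(0.604) = 0.264
z(FA) = z(0.404) = -0.243
d' = z(H) − z(FA) = 0.264 − (-0.243) = 0.507

d′ = 0.51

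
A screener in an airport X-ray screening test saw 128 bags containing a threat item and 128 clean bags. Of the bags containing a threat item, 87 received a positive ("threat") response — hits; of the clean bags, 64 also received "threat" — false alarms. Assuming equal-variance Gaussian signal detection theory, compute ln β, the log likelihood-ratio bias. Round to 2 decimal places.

H = 87/128 = 0.6797
FA = 64/128 = 0.5000
z(0.6797) = 0.467, z(0.5000) = 0.000
ln β = −½·[z(H)² − z(FA)²] = −0.5 × (0.218 − 0.000) = -0.109

ln β = -0.11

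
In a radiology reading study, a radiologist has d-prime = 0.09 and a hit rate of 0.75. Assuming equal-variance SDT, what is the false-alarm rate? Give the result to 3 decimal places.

false-alarm rate = 0.721

z(hit rate) = z(0.75) = 0.6745
z(FA) = z(H) − d' = 0.6745 − 0.09 = 0.5845
false-alarm rate = Φ(0.5845) = 0.7206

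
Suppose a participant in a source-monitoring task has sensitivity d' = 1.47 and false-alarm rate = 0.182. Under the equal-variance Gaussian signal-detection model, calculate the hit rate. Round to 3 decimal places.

z(false-alarm rate) = z(0.182) = -0.9078
z(H) = z(FA) + d' = -0.9078 + 1.47 = 0.5622
hit rate = Φ(0.5622) = 0.7130

hit rate = 0.713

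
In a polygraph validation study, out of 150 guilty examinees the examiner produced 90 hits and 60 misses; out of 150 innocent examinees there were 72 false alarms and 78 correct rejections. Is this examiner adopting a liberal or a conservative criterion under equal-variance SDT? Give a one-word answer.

liberal

z(H) = 0.253, z(FA) = -0.050
c = −½·(z(H) + z(FA)) = -0.1015
c < 0 → liberal criterion (biased toward responding “yes”).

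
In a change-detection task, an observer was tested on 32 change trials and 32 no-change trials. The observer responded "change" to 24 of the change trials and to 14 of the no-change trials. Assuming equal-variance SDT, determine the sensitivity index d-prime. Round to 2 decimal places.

H = 24/32 = 0.7500
FA = 14/32 = 0.4375
Φ⁻¹(H) = 0.674
Φ⁻¹(FA) = -0.157
d' = z(H) − z(FA) = 0.674 − (-0.157) = 0.831

d-prime = 0.83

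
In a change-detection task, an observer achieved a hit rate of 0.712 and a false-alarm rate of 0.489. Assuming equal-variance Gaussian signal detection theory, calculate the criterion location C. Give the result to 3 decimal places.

Φ⁻¹(H) = 0.5592
Φ⁻¹(FA) = -0.0276
c = −½·[z(H) + z(FA)] = −0.5 × (0.5592 + (-0.0276)) = -0.2658
c < 0: the observer has a liberal response bias.

C = -0.266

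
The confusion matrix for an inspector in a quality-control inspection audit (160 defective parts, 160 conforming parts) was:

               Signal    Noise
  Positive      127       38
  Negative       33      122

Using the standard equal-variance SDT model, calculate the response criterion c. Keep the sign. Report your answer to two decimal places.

H = 127/160 = 0.7937
FA = 38/160 = 0.2375
z(0.7937) = 0.8193, z(0.2375) = -0.7144
c = −½·[z(H) + z(FA)] = −0.5 × (0.8193 + (-0.7144)) = -0.05245

c = -0.05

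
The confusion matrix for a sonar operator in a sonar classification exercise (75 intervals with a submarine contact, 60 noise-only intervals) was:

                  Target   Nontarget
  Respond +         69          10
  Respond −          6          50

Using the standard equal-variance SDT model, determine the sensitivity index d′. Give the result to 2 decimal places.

d′ = 2.37

H = 69/75 = 0.9200
FA = 10/60 = 0.1667
Φ⁻¹(0.9200) = 1.405, Φ⁻¹(0.1667) = -0.967
d' = z(H) − z(FA) = 1.405 − (-0.967) = 2.372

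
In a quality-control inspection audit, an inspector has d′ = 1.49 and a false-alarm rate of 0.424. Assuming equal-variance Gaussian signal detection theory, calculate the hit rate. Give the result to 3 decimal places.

hit rate = 0.903

z(false-alarm rate) = z(0.424) = -0.1917
z(H) = z(FA) + d' = -0.1917 + 1.49 = 1.2983
hit rate = Φ(1.2983) = 0.9029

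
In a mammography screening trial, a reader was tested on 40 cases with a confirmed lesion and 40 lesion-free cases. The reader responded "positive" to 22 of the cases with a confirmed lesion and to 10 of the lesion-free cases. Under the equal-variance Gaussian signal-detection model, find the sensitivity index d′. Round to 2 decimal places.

d′ = 0.80

H = 22/40 = 0.5500
FA = 10/40 = 0.2500
z(H) = 0.126
z(FA) = -0.674
d' = z(H) − z(FA) = 0.126 − (-0.674) = 0.800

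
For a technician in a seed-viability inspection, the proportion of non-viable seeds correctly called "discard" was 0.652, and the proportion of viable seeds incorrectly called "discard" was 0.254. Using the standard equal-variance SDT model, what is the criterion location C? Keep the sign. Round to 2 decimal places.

z(H) = z(0.652) = 0.391
z(FA) = z(0.254) = -0.662
c = −½·[z(H) + z(FA)] = −0.5 × (0.391 + (-0.662)) = 0.1355
c > 0: the technician has a conservative response bias.

C = 0.14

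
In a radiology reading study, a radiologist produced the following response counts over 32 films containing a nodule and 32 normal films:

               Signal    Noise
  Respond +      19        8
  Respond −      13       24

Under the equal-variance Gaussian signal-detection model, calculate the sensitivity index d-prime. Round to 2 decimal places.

d-prime = 0.91

H = 19/32 = 0.5938
FA = 8/32 = 0.2500
z(H) = z(0.5938) = 0.2373
z(FA) = z(0.2500) = -0.6745
d' = z(H) − z(FA) = 0.2373 − (-0.6745) = 0.9118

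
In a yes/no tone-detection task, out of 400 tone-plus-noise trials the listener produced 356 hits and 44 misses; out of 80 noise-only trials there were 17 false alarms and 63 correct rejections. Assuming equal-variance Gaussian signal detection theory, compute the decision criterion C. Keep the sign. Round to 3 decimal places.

H = 356/400 = 0.8900
FA = 17/80 = 0.2125
z(H) = z(0.8900) = 1.2265
z(FA) = z(0.2125) = -0.7978
c = −½·[z(H) + z(FA)] = −0.5 × (1.2265 + (-0.7978)) = -0.21435
c < 0: the listener has a liberal response bias.

C = -0.214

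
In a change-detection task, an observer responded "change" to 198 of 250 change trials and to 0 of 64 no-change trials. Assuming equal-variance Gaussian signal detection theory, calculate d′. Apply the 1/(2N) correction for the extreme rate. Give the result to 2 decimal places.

The false-alarm rate is 0/64 = 0, so apply the 1/(2N) correction: FA → 1/(2·64) = 0.00781.
z(H) = z(0.79200) = 0.813
z(FA) = z(0.00781) = -2.418
d' = 0.813 − (-2.418) = 3.231

d′ = 3.23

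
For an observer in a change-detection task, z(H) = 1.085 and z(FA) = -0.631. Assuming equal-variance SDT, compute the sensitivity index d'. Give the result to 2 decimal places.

d' = 1.72

d' = z(H) − z(FA) = 1.085 − (-0.631) = 1.716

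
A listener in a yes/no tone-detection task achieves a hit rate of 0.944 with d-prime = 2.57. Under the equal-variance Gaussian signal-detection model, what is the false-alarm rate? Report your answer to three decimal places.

false-alarm rate = 0.163

z(hit rate) = z(0.944) = 1.5893
z(FA) = z(H) − d' = 1.5893 − 2.57 = -0.9807
false-alarm rate = Φ(-0.9807) = 0.1634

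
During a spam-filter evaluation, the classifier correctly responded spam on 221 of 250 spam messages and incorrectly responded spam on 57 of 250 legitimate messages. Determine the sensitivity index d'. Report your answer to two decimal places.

d' = 1.94

H = 221/250 = 0.8840
FA = 57/250 = 0.2280
z(0.8840) = 1.1952, z(0.2280) = -0.7454
d' = z(H) − z(FA) = 1.1952 − (-0.7454) = 1.9406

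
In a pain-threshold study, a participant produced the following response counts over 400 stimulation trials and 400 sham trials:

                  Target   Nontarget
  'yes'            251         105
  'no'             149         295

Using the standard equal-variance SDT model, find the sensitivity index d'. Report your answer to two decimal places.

d' = 0.96

H = 251/400 = 0.6275
FA = 105/400 = 0.2625
z(H) = 0.325
z(FA) = -0.636
d' = z(H) − z(FA) = 0.325 − (-0.636) = 0.961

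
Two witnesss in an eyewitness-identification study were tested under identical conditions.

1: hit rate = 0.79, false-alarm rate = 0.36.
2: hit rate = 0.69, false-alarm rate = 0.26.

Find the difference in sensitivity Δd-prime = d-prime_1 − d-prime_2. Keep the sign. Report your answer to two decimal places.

Δd-prime = 0.03

1: z(0.79) = 0.806, z(0.36) = -0.358, d' = 1.164
2: z(0.69) = 0.496, z(0.26) = -0.643, d' = 1.139
Δd' = d'_1 − d'_2 = 1.164 − 1.139 = 0.025
1 has the higher sensitivity.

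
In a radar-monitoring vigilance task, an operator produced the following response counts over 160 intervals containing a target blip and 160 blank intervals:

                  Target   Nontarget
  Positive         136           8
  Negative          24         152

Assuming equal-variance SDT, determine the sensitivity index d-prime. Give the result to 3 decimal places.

H = 136/160 = 0.8500
FA = 8/160 = 0.0500
Φ⁻¹(H) = Φ⁻¹(0.8500) = 1.0364
Φ⁻¹(FA) = Φ⁻¹(0.0500) = -1.6449
d' = z(H) − z(FA) = 1.0364 − (-1.6449) = 2.6813

d-prime = 2.681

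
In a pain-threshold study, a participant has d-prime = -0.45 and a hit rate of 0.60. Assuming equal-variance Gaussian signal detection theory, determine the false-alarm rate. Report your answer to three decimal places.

z(hit rate) = z(0.60) = 0.2533
z(FA) = z(H) − d' = 0.2533 − (-0.45) = 0.7033
false-alarm rate = Φ(0.7033) = 0.7591

false-alarm rate = 0.759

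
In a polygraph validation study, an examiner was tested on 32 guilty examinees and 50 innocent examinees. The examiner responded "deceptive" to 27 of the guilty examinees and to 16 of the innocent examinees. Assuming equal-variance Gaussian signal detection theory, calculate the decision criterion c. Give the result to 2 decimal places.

c = -0.27

H = 27/32 = 0.8438
FA = 16/50 = 0.3200
Φ⁻¹(H) = Φ⁻¹(0.8438) = 1.0102
Φ⁻¹(FA) = Φ⁻¹(0.3200) = -0.4677
c = −½·[z(H) + z(FA)] = −0.5 × (1.0102 + (-0.4677)) = -0.27125
c < 0: the examiner has a liberal response bias.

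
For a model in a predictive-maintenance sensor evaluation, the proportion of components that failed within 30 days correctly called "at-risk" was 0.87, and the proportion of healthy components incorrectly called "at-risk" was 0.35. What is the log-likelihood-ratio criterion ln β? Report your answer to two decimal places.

ln β = -0.56

Φ⁻¹(H) = 1.126
Φ⁻¹(FA) = -0.385
ln β = −½·[z(H)² − z(FA)²] = −0.5 × (1.268 − 0.148) = -0.560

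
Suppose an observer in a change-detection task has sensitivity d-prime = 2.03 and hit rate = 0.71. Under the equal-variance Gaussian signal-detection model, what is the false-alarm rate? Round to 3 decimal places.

z(hit rate) = z(0.71) = 0.5534
z(FA) = z(H) − d' = 0.5534 − 2.03 = -1.4766
false-alarm rate = Φ(-1.4766) = 0.0699

false-alarm rate = 0.070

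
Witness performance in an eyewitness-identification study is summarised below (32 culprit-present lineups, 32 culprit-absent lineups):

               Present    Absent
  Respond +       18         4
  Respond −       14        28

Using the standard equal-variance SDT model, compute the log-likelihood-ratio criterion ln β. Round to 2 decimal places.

ln β = 0.65

H = 18/32 = 0.5625
FA = 4/32 = 0.1250
z(H) = 0.157
z(FA) = -1.150
ln β = −½·[z(H)² − z(FA)²] = −0.5 × (0.025 − 1.323) = 0.649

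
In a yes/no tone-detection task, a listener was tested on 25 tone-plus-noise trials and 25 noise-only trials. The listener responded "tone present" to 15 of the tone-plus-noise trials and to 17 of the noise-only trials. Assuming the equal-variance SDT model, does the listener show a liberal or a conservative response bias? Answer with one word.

z(H) = 0.253, z(FA) = 0.468
c = −½·(z(H) + z(FA)) = -0.3605
c < 0 → liberal criterion (biased toward responding “yes”).

liberal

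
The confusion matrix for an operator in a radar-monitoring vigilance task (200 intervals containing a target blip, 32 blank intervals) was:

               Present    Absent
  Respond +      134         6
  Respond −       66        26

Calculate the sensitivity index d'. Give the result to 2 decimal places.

d' = 1.33

H = 134/200 = 0.6700
FA = 6/32 = 0.1875
Φ⁻¹(0.6700) = 0.4399, Φ⁻¹(0.1875) = -0.8871
d' = z(H) − z(FA) = 0.4399 − (-0.8871) = 1.3270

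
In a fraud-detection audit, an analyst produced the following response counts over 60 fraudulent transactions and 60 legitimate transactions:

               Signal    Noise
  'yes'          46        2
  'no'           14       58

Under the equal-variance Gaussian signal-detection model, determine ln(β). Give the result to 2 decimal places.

ln β = 1.42

H = 46/60 = 0.7667
FA = 2/60 = 0.0333
Φ⁻¹(H) = 0.728
Φ⁻¹(FA) = -1.834
ln β = −½·[z(H)² − z(FA)²] = −0.5 × (0.530 − 3.364) = 1.417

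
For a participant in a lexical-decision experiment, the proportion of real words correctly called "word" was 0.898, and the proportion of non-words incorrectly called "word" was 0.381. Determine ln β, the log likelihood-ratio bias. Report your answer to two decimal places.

ln β = -0.76

z(H) = z(0.898) = 1.270
z(FA) = z(0.381) = -0.303
ln β = −½·[z(H)² − z(FA)²] = −0.5 × (1.613 − 0.092) = -0.7605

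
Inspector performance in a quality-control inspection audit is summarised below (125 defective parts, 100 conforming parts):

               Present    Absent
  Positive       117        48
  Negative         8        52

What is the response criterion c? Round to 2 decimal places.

c = -0.74

H = 117/125 = 0.9360
FA = 48/100 = 0.4800
Φ⁻¹(H) = Φ⁻¹(0.9360) = 1.5220
Φ⁻¹(FA) = Φ⁻¹(0.4800) = -0.0502
c = −½·[z(H) + z(FA)] = −0.5 × (1.5220 + (-0.0502)) = -0.7359
c < 0: the inspector has a liberal response bias.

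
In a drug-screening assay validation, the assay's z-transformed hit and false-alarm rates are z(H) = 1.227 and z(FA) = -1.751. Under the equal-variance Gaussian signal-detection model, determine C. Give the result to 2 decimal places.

c = −½·[z(H) + z(FA)] = −½·(1.227 + (-1.751)) = 0.262

C = 0.26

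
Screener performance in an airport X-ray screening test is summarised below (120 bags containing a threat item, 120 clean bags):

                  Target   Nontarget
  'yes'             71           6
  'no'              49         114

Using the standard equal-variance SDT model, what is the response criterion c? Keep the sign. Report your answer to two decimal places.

H = 71/120 = 0.5917
FA = 6/120 = 0.0500
z(0.5917) = 0.232, z(0.0500) = -1.645
c = −½·[z(H) + z(FA)] = −0.5 × (0.232 + (-1.645)) = 0.7065
c > 0: the screener has a conservative response bias.

c = 0.71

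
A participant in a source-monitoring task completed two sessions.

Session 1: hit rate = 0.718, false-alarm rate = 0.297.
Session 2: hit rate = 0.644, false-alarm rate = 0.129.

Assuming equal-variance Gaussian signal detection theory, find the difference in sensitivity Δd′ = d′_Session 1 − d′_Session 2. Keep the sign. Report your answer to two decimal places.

Δd′ = -0.39

Session 1: z(0.718) = 0.577, z(0.297) = -0.533, d' = 1.110
Session 2: z(0.644) = 0.369, z(0.129) = -1.131, d' = 1.500
Δd' = d'_Session 1 − d'_Session 2 = 1.110 − 1.500 = -0.390
Session 2 has the higher sensitivity.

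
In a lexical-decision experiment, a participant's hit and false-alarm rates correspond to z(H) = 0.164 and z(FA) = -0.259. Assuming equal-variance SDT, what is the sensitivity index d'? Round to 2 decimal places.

d' = 0.42

d' = z(H) − z(FA) = 0.164 − (-0.259) = 0.423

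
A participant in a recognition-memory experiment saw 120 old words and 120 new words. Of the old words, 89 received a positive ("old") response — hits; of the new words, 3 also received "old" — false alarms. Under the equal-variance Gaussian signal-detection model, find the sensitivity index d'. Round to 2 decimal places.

H = 89/120 = 0.7417
FA = 3/120 = 0.0250
Φ⁻¹(H) = 0.6486
Φ⁻¹(FA) = -1.9600
d' = z(H) − z(FA) = 0.6486 − (-1.9600) = 2.6086

d' = 2.61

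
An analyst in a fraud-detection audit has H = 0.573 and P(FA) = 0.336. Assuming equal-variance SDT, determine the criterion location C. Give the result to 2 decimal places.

C = 0.12

z(0.573) = 0.184, z(0.336) = -0.423
c = −½·[z(H) + z(FA)] = −0.5 × (0.184 + (-0.423)) = 0.1195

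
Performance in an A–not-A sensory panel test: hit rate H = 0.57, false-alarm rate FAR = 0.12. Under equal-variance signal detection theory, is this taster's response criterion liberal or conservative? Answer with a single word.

z(H) = 0.176, z(FA) = -1.175
c = −½·(z(H) + z(FA)) = 0.4995
c > 0 → conservative criterion (biased toward responding “no”).

conservative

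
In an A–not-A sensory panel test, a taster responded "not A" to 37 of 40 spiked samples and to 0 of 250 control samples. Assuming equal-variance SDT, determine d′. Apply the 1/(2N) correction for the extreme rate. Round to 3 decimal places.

The false-alarm rate is 0/250 = 0, so apply the 1/(2N) correction: FA → 1/(2·250) = 0.00200.
z(H) = z(0.92500) = 1.4395
z(FA) = z(0.00200) = -2.8782
d' = 1.4395 − (-2.8782) = 4.3177

d′ = 4.318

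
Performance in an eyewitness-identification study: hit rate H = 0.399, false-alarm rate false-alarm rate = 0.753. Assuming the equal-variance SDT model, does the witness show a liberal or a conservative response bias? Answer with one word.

liberal

z(H) = -0.256, z(FA) = 0.684
c = −½·(z(H) + z(FA)) = -0.214
c < 0 → liberal criterion (biased toward responding “yes”).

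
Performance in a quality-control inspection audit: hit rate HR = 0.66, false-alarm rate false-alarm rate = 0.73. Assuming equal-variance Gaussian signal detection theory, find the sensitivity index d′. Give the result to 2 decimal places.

d′ = -0.20

z(H) = 0.4125
z(FA) = 0.6128
d' = z(H) − z(FA) = 0.4125 − 0.6128 = -0.2003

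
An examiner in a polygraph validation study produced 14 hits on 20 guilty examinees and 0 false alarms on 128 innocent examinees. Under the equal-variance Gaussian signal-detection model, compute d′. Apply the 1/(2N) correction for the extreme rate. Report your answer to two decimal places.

d′ = 3.18

The false-alarm rate is 0/128 = 0, so apply the 1/(2N) correction: FA → 1/(2·128) = 0.00391.
z(H) = z(0.70000) = 0.524
z(FA) = z(0.00391) = -2.660
d' = 0.524 − (-2.660) = 3.184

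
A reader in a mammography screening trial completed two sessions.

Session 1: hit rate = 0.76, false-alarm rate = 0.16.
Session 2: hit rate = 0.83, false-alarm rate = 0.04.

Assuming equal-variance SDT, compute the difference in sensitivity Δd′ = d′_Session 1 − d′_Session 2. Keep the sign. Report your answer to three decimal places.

Session 1: z(0.76) = 0.7063, z(0.16) = -0.9945, d' = 1.7008
Session 2: z(0.83) = 0.9542, z(0.04) = -1.7507, d' = 2.7049
Δd' = d'_Session 1 − d'_Session 2 = 1.7008 − 2.7049 = -1.0041
Session 2 has the higher sensitivity.

Δd′ = -1.004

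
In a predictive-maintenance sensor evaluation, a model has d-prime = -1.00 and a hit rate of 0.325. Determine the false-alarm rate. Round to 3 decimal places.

false-alarm rate = 0.708

z(hit rate) = z(0.325) = -0.4538
z(FA) = z(H) − d' = -0.4538 − (-1.00) = 0.5462
false-alarm rate = Φ(0.5462) = 0.7075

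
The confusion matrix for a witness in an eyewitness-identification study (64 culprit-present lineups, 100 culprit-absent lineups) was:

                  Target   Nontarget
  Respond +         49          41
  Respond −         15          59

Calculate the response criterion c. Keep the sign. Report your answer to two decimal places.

H = 49/64 = 0.7656
FA = 41/100 = 0.4100
z(H) = z(0.7656) = 0.724
z(FA) = z(0.4100) = -0.228
c = −½·[z(H) + z(FA)] = −0.5 × (0.724 + (-0.228)) = -0.248
c < 0: the witness has a liberal response bias.

c = -0.25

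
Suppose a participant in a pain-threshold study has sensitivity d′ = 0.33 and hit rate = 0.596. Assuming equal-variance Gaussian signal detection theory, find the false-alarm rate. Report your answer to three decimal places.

z(hit rate) = z(0.596) = 0.2430
z(FA) = z(H) − d' = 0.2430 − 0.33 = -0.0870
false-alarm rate = Φ(-0.0870) = 0.4653

false-alarm rate = 0.465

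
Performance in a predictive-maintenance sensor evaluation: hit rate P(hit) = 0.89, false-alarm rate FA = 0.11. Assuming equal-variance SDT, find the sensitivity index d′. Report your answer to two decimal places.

d′ = 2.45

z(0.89) = 1.2265, z(0.11) = -1.2265
d' = z(H) − z(FA) = 1.2265 − (-1.2265) = 2.4530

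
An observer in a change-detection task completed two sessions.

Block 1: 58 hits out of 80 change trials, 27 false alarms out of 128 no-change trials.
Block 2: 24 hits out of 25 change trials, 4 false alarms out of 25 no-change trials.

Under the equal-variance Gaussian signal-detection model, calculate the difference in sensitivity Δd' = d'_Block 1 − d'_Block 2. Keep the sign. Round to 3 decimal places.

Δd' = -1.344

Block 1: z(0.7250) = 0.5978, z(0.2109) = -0.8033, d' = 1.4011
Block 2: z(0.9600) = 1.7507, z(0.1600) = -0.9945, d' = 2.7452
Δd' = d'_Block 1 − d'_Block 2 = 1.4011 − 2.7452 = -1.3441
Block 2 has the higher sensitivity.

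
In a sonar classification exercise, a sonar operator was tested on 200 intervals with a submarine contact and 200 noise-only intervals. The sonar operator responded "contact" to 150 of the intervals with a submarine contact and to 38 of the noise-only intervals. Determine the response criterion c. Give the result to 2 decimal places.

c = 0.10

H = 150/200 = 0.7500
FA = 38/200 = 0.1900
Φ⁻¹(H) = 0.674
Φ⁻¹(FA) = -0.878
c = −½·[z(H) + z(FA)] = −0.5 × (0.674 + (-0.878)) = 0.102
c > 0: the sonar operator has a conservative response bias.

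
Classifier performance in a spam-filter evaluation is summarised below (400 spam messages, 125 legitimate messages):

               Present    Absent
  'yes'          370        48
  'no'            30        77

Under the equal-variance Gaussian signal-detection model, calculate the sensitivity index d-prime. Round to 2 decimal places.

d-prime = 1.73

H = 370/400 = 0.9250
FA = 48/125 = 0.3840
z(H) = 1.4395
z(FA) = -0.2950
d' = z(H) − z(FA) = 1.4395 − (-0.2950) = 1.7345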